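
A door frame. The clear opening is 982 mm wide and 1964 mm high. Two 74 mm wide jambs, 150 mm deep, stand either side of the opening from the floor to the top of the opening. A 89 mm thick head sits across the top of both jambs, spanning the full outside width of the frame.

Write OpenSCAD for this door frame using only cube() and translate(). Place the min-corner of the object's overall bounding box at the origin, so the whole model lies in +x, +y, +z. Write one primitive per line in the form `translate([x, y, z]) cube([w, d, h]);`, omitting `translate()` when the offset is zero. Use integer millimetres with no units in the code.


cube([74, 150, 1964]);
translate([1056, 0, 0]) cube([74, 150, 1964]);
translate([0, 0, 1964]) cube([1130, 150, 89]);


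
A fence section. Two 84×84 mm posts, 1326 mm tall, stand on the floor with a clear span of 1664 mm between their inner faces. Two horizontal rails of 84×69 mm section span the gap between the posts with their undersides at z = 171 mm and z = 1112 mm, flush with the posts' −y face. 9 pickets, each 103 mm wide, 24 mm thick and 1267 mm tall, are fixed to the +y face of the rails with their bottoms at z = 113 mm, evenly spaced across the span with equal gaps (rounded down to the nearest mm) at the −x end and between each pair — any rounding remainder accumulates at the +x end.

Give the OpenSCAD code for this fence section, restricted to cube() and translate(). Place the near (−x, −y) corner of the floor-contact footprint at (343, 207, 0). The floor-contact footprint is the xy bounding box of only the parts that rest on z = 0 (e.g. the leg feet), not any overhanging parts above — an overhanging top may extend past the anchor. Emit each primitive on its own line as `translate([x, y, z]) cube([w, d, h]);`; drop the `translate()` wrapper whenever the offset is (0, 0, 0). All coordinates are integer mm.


translate([343, 207, 0]) cube([84, 84, 1326]);
translate([2091, 207, 0]) cube([84, 84, 1326]);
translate([427, 207, 171]) cube([1664, 84, 69]);
translate([427, 207, 1112]) cube([1664, 84, 69]);
translate([500, 291, 113]) cube([103, 24, 1267]);
translate([676, 291, 113]) cube([103, 24, 1267]);
translate([852, 291, 113]) cube([103, 24, 1267]);
translate([1028, 291, 113]) cube([103, 24, 1267]);
translate([1204, 291, 113]) cube([103, 24, 1267]);
translate([1380, 291, 113]) cube([103, 24, 1267]);
translate([1556, 291, 113]) cube([103, 24, 1267]);
translate([1732, 291, 113]) cube([103, 24, 1267]);
translate([1908, 291, 113]) cube([103, 24, 1267]);


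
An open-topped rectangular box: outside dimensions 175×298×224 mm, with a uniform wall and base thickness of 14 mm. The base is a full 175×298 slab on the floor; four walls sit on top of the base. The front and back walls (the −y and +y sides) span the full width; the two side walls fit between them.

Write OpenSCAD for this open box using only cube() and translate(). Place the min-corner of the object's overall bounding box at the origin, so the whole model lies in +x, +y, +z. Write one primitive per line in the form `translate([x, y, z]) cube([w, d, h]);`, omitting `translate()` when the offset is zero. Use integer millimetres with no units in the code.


cube([175, 298, 14]);
translate([0, 0, 14]) cube([175, 14, 210]);
translate([0, 284, 14]) cube([175, 14, 210]);
translate([0, 14, 14]) cube([14, 270, 210]);
translate([161, 14, 14]) cube([14, 270, 210]);


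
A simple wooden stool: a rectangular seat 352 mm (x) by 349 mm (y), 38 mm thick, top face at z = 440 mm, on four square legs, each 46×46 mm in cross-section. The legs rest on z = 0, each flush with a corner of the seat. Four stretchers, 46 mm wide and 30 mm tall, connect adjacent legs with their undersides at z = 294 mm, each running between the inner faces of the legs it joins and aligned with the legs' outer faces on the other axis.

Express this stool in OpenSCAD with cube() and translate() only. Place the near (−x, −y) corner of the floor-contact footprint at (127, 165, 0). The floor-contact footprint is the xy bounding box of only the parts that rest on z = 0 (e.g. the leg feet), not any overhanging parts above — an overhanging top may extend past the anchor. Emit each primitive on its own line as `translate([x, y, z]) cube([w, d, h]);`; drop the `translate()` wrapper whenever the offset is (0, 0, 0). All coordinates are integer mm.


translate([127, 165, 402]) cube([352, 349, 38]);
translate([127, 165, 0]) cube([46, 46, 402]);
translate([433, 165, 0]) cube([46, 46, 402]);
translate([127, 468, 0]) cube([46, 46, 402]);
translate([433, 468, 0]) cube([46, 46, 402]);
translate([173, 165, 294]) cube([260, 46, 30]);
translate([173, 468, 294]) cube([260, 46, 30]);
translate([127, 211, 294]) cube([46, 257, 30]);
translate([433, 211, 294]) cube([46, 257, 30]);


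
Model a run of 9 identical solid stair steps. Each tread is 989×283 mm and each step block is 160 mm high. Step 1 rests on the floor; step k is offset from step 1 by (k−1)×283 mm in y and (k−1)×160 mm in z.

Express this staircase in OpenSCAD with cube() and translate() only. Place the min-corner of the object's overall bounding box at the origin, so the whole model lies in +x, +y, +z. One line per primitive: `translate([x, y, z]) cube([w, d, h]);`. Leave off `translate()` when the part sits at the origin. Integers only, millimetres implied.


cube([989, 283, 160]);
translate([0, 283, 160]) cube([989, 283, 160]);
translate([0, 566, 320]) cube([989, 283, 160]);
translate([0, 849, 480]) cube([989, 283, 160]);
translate([0, 1132, 640]) cube([989, 283, 160]);
translate([0, 1415, 800]) cube([989, 283, 160]);
translate([0, 1698, 960]) cube([989, 283, 160]);
translate([0, 1981, 1120]) cube([989, 283, 160]);
translate([0, 2264, 1280]) cube([989, 283, 160]);


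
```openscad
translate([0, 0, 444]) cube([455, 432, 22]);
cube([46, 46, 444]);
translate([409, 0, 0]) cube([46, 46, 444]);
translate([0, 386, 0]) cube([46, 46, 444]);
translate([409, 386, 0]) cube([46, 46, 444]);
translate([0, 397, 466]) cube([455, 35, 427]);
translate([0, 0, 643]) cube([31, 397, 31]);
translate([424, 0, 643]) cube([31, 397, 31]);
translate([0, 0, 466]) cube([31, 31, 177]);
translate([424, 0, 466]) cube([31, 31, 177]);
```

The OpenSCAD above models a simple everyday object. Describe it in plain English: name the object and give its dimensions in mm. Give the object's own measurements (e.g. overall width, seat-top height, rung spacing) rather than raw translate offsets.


A chair. The seat is a 455×432×22 mm slab with its top at z = 466 mm, on four 46×46 mm corner legs (flush with the seat edges, standing on z = 0). A flat backrest 35 mm thick, 427 mm tall, spans the full seat width and rises from the seat top along its +y edge, rear face flush with the rear of the seat. Two armrests of 31×31 mm section run along each side from the seat's front edge to the front of the backrest, top faces 208 mm above the seat top and outer faces flush with the seat's x-edges; a 31×31 mm post under the front of each armrest stands on the seat at the front corner.


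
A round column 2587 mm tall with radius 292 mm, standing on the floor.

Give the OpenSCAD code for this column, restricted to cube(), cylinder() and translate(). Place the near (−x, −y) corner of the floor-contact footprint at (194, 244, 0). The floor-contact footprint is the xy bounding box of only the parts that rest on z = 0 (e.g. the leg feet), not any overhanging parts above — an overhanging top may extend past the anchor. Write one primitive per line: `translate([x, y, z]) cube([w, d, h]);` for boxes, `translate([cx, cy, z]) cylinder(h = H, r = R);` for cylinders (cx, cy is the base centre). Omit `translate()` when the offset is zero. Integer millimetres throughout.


translate([486, 536, 0]) cylinder(h = 2587, r = 292);


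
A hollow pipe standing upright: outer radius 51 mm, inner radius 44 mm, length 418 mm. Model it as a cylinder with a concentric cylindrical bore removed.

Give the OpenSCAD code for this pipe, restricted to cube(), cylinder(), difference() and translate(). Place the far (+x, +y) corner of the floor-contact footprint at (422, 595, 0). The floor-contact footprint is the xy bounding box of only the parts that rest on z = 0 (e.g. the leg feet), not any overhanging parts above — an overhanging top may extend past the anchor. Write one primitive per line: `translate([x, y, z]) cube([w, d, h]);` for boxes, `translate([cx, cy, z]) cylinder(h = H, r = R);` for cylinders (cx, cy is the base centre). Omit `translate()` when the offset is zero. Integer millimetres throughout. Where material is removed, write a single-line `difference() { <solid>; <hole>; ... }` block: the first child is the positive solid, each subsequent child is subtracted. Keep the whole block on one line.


difference() { translate([371, 544, 0]) cylinder(h = 418, r = 51); translate([371, 544, 0]) cylinder(h = 418, r = 44); }


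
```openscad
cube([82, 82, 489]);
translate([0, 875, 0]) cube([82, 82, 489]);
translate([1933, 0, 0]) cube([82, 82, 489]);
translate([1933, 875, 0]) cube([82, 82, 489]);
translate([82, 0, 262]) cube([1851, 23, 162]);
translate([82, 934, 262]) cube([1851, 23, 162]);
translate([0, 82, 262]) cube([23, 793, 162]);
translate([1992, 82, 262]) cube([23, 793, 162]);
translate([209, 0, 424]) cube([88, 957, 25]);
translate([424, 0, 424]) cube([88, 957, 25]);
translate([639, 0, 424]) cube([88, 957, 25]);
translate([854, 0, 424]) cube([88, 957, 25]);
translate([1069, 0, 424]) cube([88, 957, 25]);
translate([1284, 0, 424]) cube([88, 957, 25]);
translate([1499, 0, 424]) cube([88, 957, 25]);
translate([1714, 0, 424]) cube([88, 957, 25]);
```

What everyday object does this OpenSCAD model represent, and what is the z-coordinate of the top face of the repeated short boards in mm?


A bed frame. The slat-top height is 449 mm.

Four posts, four rails, and a row of slats — a bed frame. Slats sit on the rails at z = 262 + 162 = 424; with slat thickness 25, the top is 449 mm.


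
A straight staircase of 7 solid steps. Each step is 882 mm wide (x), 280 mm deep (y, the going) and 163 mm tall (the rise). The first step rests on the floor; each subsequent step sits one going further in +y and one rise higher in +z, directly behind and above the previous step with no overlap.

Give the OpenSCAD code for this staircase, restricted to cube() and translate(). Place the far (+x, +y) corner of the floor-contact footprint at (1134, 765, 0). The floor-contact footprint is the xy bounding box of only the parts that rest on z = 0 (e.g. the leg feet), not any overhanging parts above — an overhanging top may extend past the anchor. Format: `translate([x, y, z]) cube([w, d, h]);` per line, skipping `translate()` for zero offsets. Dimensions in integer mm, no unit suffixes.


translate([252, 485, 0]) cube([882, 280, 163]);
translate([252, 765, 163]) cube([882, 280, 163]);
translate([252, 1045, 326]) cube([882, 280, 163]);
translate([252, 1325, 489]) cube([882, 280, 163]);
translate([252, 1605, 652]) cube([882, 280, 163]);
translate([252, 1885, 815]) cube([882, 280, 163]);
translate([252, 2165, 978]) cube([882, 280, 163]);


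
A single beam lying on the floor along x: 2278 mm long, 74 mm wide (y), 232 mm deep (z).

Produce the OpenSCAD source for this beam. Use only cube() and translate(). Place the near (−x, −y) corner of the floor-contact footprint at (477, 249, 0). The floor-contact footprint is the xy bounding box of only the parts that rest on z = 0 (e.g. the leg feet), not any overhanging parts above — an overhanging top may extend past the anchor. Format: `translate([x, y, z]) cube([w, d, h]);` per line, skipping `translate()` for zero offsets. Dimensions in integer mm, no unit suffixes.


translate([477, 249, 0]) cube([2278, 74, 232]);


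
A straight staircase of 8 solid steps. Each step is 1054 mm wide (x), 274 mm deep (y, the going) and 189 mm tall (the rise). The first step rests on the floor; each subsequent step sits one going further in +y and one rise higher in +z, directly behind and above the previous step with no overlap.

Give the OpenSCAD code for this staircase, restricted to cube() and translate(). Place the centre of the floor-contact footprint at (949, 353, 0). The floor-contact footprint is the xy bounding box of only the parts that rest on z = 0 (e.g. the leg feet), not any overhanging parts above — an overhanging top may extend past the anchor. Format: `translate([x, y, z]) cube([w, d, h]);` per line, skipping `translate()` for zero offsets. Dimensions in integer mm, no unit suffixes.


translate([422, 216, 0]) cube([1054, 274, 189]);
translate([422, 490, 189]) cube([1054, 274, 189]);
translate([422, 764, 378]) cube([1054, 274, 189]);
translate([422, 1038, 567]) cube([1054, 274, 189]);
translate([422, 1312, 756]) cube([1054, 274, 189]);
translate([422, 1586, 945]) cube([1054, 274, 189]);
translate([422, 1860, 1134]) cube([1054, 274, 189]);
translate([422, 2134, 1323]) cube([1054, 274, 189]);


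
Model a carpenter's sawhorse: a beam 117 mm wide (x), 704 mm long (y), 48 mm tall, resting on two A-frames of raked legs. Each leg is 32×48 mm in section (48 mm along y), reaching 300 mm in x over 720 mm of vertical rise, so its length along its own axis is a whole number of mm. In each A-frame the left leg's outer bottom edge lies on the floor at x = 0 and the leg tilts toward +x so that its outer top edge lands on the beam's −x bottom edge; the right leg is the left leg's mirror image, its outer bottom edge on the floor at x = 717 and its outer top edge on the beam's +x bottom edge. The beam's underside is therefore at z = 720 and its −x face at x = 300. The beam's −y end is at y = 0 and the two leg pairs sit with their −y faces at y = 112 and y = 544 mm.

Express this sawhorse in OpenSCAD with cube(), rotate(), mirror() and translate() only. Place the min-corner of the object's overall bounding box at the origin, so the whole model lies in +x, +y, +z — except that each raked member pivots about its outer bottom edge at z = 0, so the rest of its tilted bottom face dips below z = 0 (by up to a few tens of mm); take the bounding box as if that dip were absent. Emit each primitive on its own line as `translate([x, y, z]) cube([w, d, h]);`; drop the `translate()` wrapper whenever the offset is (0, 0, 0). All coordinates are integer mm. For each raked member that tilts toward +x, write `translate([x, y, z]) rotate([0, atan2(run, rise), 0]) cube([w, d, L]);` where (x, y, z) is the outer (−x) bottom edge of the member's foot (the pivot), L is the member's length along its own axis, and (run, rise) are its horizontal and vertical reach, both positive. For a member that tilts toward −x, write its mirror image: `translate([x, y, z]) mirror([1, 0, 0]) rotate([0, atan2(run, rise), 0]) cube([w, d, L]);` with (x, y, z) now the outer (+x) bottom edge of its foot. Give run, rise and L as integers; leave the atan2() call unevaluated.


translate([300, 0, 720]) cube([117, 704, 48]);
translate([0, 112, 0]) rotate([0, atan2(300, 720), 0]) cube([32, 48, 780]);
translate([717, 112, 0]) mirror([1, 0, 0]) rotate([0, atan2(300, 720), 0]) cube([32, 48, 780]);
translate([0, 544, 0]) rotate([0, atan2(300, 720), 0]) cube([32, 48, 780]);
translate([717, 544, 0]) mirror([1, 0, 0]) rotate([0, atan2(300, 720), 0]) cube([32, 48, 780]);


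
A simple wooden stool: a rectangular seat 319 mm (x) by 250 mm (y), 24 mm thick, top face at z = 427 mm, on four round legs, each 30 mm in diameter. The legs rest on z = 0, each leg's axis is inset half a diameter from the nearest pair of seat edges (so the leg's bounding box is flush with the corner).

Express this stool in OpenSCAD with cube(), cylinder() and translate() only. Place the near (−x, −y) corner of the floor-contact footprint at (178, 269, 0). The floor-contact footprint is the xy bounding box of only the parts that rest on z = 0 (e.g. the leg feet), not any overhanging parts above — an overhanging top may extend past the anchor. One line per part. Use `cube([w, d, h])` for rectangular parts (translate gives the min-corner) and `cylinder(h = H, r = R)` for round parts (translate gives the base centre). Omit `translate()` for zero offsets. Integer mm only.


// leg_h = 427 - 24 = 403
translate([178, 269, 403]) cube([319, 250, 24]);
translate([193, 284, 0]) cylinder(h = 403, r = 15);
translate([482, 284, 0]) cylinder(h = 403, r = 15);
translate([193, 504, 0]) cylinder(h = 403, r = 15);
translate([482, 504, 0]) cylinder(h = 403, r = 15);


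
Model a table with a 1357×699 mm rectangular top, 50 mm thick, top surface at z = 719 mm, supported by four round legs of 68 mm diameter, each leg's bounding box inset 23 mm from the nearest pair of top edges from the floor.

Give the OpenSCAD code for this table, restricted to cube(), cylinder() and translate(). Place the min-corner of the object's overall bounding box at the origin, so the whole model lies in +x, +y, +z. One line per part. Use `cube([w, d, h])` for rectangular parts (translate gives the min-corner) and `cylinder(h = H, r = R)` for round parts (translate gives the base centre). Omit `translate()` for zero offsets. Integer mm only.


translate([0, 0, 669]) cube([1357, 699, 50]);
translate([57, 57, 0]) cylinder(h = 669, r = 34);
translate([1300, 57, 0]) cylinder(h = 669, r = 34);
translate([57, 642, 0]) cylinder(h = 669, r = 34);
translate([1300, 642, 0]) cylinder(h = 669, r = 34);


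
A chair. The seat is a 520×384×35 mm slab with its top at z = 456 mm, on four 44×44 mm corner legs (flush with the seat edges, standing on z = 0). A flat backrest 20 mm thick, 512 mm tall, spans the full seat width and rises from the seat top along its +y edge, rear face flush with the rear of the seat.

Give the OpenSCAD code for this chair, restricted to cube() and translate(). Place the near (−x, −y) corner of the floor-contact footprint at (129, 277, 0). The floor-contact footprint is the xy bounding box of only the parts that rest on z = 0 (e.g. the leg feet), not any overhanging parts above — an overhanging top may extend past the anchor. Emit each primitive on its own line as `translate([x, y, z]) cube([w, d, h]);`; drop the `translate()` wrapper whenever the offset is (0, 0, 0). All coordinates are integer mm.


// leg_h = 456 - 35 = 421
translate([129, 277, 421]) cube([520, 384, 35]);
translate([129, 277, 0]) cube([44, 44, 421]);
translate([605, 277, 0]) cube([44, 44, 421]);
translate([129, 617, 0]) cube([44, 44, 421]);
translate([605, 617, 0]) cube([44, 44, 421]);
translate([129, 641, 456]) cube([520, 20, 512]);


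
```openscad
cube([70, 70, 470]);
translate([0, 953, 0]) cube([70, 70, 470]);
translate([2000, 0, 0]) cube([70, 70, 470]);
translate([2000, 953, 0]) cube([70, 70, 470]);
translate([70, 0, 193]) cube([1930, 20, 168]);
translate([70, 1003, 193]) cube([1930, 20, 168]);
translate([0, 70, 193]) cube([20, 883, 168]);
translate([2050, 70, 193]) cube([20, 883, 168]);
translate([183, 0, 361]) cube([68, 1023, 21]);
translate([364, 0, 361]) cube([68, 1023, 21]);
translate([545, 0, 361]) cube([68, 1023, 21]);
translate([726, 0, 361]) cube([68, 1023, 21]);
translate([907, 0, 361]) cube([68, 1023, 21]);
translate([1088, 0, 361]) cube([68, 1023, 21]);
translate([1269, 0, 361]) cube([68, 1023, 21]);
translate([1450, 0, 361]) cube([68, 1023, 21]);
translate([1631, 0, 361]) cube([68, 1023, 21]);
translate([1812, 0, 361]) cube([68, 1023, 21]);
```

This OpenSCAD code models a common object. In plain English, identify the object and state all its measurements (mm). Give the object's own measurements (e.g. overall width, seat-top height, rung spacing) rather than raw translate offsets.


A bed frame 2070 mm long (x) by 1023 mm wide (y). Four 70×70 mm corner posts, 470 mm tall, at the corners of the footprint. Four rails of 20 mm thickness and 168 mm height run between adjacent posts with their undersides at z = 193 mm, their outer faces flush with the outside of the frame (the two x-running rails run between the posts' inner faces; the two y-running rails run between the posts' inner faces). 10 slats, each 68 mm wide (x) and 21 mm thick, lie across the top of the two x-running rails, running the full 1023 mm width of the frame in y; along x they sit between the end posts with a 113 mm gap after the −x posts and between neighbouring slats, leaving 120 mm before the +x posts.


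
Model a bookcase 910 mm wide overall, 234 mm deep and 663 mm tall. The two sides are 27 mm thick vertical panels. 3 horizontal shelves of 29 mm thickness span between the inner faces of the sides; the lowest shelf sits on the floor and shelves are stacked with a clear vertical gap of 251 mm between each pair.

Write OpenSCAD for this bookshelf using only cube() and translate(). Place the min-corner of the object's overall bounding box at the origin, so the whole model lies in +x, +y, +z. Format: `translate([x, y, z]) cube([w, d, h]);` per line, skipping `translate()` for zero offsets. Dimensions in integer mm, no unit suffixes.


cube([27, 234, 663]);
translate([883, 0, 0]) cube([27, 234, 663]);
translate([27, 0, 0]) cube([856, 234, 29]);
translate([27, 0, 280]) cube([856, 234, 29]);
translate([27, 0, 560]) cube([856, 234, 29]);


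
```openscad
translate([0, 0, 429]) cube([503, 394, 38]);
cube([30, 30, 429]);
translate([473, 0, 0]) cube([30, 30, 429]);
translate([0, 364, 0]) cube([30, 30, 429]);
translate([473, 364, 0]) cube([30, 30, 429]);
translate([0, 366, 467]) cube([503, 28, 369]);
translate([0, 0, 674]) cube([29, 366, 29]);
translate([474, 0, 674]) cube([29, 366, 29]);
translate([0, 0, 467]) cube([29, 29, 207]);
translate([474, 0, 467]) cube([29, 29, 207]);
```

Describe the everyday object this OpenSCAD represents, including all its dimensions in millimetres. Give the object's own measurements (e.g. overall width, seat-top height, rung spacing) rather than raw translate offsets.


A chair. The seat is a 503×394×38 mm slab with its top at z = 467 mm, on four 30×30 mm corner legs (flush with the seat edges, standing on z = 0). A flat backrest 28 mm thick, 369 mm tall, spans the full seat width and rises from the seat top along its +y edge, rear face flush with the rear of the seat. Two armrests of 29×29 mm section run along each side from the seat's front edge to the front of the backrest, top faces 236 mm above the seat top and outer faces flush with the seat's x-edges; a 29×29 mm post under the front of each armrest stands on the seat at the front corner.


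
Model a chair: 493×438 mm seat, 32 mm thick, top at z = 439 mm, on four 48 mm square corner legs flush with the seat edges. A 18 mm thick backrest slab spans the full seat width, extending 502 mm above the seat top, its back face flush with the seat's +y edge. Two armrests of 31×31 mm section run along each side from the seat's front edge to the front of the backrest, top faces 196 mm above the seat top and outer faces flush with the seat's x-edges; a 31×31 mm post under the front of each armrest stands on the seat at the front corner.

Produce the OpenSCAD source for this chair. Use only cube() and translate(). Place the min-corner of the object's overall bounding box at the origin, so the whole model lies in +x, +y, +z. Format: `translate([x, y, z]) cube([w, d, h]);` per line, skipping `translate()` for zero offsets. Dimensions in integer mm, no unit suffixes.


translate([0, 0, 407]) cube([493, 438, 32]);
cube([48, 48, 407]);
translate([445, 0, 0]) cube([48, 48, 407]);
translate([0, 390, 0]) cube([48, 48, 407]);
translate([445, 390, 0]) cube([48, 48, 407]);
translate([0, 420, 439]) cube([493, 18, 502]);
translate([0, 0, 604]) cube([31, 420, 31]);
translate([462, 0, 604]) cube([31, 420, 31]);
translate([0, 0, 439]) cube([31, 31, 165]);
translate([462, 0, 439]) cube([31, 31, 165]);


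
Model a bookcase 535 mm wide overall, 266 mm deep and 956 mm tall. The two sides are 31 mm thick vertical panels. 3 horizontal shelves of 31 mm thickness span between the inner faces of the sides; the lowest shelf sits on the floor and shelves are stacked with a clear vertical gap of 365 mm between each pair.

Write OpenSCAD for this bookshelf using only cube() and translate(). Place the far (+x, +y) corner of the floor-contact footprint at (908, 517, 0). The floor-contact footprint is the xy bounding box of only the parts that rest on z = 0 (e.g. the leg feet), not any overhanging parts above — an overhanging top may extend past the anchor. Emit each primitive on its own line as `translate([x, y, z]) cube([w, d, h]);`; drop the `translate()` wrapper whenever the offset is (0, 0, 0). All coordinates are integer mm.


translate([373, 251, 0]) cube([31, 266, 956]);
translate([877, 251, 0]) cube([31, 266, 956]);
translate([404, 251, 0]) cube([473, 266, 31]);
translate([404, 251, 396]) cube([473, 266, 31]);
translate([404, 251, 792]) cube([473, 266, 31]);


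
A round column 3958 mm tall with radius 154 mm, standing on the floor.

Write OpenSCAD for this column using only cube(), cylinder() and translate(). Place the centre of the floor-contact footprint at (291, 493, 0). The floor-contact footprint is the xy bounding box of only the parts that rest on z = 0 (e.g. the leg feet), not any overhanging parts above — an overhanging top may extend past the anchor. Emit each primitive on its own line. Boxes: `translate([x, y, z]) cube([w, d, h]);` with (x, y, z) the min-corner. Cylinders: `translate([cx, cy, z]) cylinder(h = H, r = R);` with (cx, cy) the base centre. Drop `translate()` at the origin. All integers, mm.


translate([291, 493, 0]) cylinder(h = 3958, r = 154);


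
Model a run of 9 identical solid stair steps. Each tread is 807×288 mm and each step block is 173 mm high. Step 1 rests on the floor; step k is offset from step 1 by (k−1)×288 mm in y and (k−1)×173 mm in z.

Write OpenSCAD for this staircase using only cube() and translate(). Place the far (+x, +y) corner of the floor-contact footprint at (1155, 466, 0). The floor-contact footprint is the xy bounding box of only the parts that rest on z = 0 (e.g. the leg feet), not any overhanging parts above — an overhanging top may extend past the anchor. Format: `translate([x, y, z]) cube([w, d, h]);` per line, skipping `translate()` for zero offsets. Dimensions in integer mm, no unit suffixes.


translate([348, 178, 0]) cube([807, 288, 173]);
translate([348, 466, 173]) cube([807, 288, 173]);
translate([348, 754, 346]) cube([807, 288, 173]);
translate([348, 1042, 519]) cube([807, 288, 173]);
translate([348, 1330, 692]) cube([807, 288, 173]);
translate([348, 1618, 865]) cube([807, 288, 173]);
translate([348, 1906, 1038]) cube([807, 288, 173]);
translate([348, 2194, 1211]) cube([807, 288, 173]);
translate([348, 2482, 1384]) cube([807, 288, 173]);


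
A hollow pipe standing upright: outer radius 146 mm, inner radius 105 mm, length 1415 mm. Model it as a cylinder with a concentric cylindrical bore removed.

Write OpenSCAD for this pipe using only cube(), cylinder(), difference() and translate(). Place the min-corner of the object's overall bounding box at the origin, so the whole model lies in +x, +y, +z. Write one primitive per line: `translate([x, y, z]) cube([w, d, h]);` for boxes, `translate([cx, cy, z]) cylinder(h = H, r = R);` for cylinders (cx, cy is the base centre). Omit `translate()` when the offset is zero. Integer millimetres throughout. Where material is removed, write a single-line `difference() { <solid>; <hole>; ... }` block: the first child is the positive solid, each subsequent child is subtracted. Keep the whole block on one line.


difference() { translate([146, 146, 0]) cylinder(h = 1415, r = 146); translate([146, 146, 0]) cylinder(h = 1415, r = 105); }


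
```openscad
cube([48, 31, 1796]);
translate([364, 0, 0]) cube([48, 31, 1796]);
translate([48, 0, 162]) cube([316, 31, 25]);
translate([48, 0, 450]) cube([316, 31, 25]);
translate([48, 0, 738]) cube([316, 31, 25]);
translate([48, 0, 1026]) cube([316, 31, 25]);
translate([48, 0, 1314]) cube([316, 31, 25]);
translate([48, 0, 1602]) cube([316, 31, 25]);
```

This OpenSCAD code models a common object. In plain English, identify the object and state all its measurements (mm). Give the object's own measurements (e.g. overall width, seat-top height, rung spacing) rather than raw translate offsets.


A straight ladder. Two 48×31 mm vertical rails, 1796 mm tall, stand 412 mm apart (outside-to-outside) with their front faces coplanar on the −y side. 6 rungs, each 31 mm deep and 25 mm tall, span between the inner faces of the rails, front faces flush with the rails. The lowest rung's underside is at z = 162 mm and rungs are spaced 288 mm apart (underside to underside).


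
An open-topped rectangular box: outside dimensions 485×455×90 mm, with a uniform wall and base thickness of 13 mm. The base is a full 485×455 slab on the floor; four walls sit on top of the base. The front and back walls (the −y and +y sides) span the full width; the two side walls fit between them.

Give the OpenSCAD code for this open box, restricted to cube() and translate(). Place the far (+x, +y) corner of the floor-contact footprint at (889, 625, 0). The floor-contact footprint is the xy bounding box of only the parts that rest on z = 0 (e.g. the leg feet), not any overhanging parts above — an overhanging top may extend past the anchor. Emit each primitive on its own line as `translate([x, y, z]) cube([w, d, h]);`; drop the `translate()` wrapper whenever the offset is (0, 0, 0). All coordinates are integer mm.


translate([404, 170, 0]) cube([485, 455, 13]);
translate([404, 170, 13]) cube([485, 13, 77]);
translate([404, 612, 13]) cube([485, 13, 77]);
translate([404, 183, 13]) cube([13, 429, 77]);
translate([876, 183, 13]) cube([13, 429, 77]);


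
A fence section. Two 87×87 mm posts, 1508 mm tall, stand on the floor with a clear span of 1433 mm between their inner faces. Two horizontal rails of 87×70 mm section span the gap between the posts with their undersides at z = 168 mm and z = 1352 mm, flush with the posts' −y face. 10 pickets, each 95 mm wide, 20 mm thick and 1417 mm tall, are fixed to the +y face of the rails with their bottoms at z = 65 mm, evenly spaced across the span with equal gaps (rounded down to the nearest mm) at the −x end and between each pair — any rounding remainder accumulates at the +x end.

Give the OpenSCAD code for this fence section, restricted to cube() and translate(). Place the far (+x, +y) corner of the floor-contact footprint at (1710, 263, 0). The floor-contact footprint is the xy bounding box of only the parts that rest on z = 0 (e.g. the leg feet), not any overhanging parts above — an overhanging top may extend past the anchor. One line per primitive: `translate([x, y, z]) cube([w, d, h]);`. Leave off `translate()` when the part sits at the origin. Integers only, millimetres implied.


translate([103, 176, 0]) cube([87, 87, 1508]);
translate([1623, 176, 0]) cube([87, 87, 1508]);
translate([190, 176, 168]) cube([1433, 87, 70]);
translate([190, 176, 1352]) cube([1433, 87, 70]);
translate([233, 263, 65]) cube([95, 20, 1417]);
translate([371, 263, 65]) cube([95, 20, 1417]);
translate([509, 263, 65]) cube([95, 20, 1417]);
translate([647, 263, 65]) cube([95, 20, 1417]);
translate([785, 263, 65]) cube([95, 20, 1417]);
translate([923, 263, 65]) cube([95, 20, 1417]);
translate([1061, 263, 65]) cube([95, 20, 1417]);
translate([1199, 263, 65]) cube([95, 20, 1417]);
translate([1337, 263, 65]) cube([95, 20, 1417]);
translate([1475, 263, 65]) cube([95, 20, 1417]);


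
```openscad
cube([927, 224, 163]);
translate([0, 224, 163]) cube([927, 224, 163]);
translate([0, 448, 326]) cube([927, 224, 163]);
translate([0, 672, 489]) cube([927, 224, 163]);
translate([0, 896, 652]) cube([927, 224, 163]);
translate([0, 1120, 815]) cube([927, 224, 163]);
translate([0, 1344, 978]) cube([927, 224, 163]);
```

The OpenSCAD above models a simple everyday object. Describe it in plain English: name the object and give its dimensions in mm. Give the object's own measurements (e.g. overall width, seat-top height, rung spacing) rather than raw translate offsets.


A straight staircase of 7 solid steps. Each step is 927 mm wide (x), 224 mm deep (y, the going) and 163 mm tall (the rise). The first step rests on the floor; each subsequent step sits one going further in +y and one rise higher in +z, directly behind and above the previous step with no overlap.


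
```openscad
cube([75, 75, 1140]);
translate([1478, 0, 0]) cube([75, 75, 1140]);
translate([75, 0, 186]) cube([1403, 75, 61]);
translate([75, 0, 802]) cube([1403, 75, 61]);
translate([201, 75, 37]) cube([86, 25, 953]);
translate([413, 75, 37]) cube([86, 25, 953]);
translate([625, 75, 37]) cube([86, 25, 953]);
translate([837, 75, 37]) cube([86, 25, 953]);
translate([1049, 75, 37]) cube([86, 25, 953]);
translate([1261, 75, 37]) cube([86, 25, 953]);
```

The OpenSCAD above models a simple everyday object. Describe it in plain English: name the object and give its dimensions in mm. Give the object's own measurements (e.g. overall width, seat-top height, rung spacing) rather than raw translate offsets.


A fence section. Two 75×75 mm posts, 1140 mm tall, stand on the floor with a clear span of 1403 mm between their inner faces. Two horizontal rails of 75×61 mm section span the gap between the posts with their undersides at z = 186 mm and z = 802 mm, flush with the posts' −y face. 6 pickets, each 86 mm wide, 25 mm thick and 953 mm tall, are fixed to the +y face of the rails with their bottoms at z = 37 mm, spaced across the span with a 126 mm gap after the −x post and between neighbouring pickets, with 131 mm left before the +x post.


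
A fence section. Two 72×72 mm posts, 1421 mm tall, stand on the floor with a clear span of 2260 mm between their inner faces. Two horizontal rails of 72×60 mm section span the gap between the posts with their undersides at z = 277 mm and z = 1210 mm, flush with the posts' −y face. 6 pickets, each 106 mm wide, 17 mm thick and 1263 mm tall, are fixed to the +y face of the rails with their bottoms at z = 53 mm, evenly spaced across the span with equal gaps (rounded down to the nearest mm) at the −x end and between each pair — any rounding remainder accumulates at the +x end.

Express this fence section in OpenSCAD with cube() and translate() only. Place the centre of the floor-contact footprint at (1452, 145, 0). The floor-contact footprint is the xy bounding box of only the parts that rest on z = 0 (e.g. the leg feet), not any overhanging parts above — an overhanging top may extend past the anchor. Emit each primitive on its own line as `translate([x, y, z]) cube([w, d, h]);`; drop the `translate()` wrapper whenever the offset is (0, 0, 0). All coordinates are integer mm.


translate([250, 109, 0]) cube([72, 72, 1421]);
translate([2582, 109, 0]) cube([72, 72, 1421]);
translate([322, 109, 277]) cube([2260, 72, 60]);
translate([322, 109, 1210]) cube([2260, 72, 60]);
translate([554, 181, 53]) cube([106, 17, 1263]);
translate([892, 181, 53]) cube([106, 17, 1263]);
translate([1230, 181, 53]) cube([106, 17, 1263]);
translate([1568, 181, 53]) cube([106, 17, 1263]);
translate([1906, 181, 53]) cube([106, 17, 1263]);
translate([2244, 181, 53]) cube([106, 17, 1263]);


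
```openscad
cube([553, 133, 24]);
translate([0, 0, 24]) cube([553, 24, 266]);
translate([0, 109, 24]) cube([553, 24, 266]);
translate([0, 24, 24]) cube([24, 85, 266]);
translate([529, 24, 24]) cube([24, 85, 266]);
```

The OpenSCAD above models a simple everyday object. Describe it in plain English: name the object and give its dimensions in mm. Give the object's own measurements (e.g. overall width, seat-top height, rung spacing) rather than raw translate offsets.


An open-topped rectangular box: outside dimensions 553×133×290 mm, with a uniform wall and base thickness of 24 mm. The base is a full 553×133 slab on the floor; four walls sit on top of the base. The front and back walls (the −y and +y sides) span the full width; the two side walls fit between them.


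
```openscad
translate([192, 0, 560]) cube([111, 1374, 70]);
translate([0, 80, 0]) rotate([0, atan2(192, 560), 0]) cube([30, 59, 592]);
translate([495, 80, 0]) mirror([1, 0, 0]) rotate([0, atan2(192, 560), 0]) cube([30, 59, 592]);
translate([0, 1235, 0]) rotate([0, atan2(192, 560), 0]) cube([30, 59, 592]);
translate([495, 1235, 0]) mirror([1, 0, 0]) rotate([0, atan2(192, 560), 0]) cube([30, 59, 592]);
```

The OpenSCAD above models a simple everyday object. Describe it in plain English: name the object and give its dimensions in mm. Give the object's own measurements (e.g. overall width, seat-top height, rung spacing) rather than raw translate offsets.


A sawhorse. A 111×1374×70 mm beam (x, y, z) sits on two A-frame leg pairs. Each pair is two raked legs of 30×59 mm section (59 mm along y) splaying symmetrically in x. Each leg rises 560 mm vertically over 192 mm of horizontal reach and is 592 mm long along its own axis. Every leg's outer bottom edge rests on the floor and its outer top edge meets a bottom edge of the beam — the left legs (tilting toward +x) meet the beam's −x bottom edge, the right legs (their mirror images, tilting toward −x) meet its +x bottom edge — so the leg tops tuck under the beam, the beam's underside is 560 mm above the floor, and the feet are 495 mm apart outside-to-outside with the beam centred between them. The two leg pairs are set in 80 mm from either end of the beam.


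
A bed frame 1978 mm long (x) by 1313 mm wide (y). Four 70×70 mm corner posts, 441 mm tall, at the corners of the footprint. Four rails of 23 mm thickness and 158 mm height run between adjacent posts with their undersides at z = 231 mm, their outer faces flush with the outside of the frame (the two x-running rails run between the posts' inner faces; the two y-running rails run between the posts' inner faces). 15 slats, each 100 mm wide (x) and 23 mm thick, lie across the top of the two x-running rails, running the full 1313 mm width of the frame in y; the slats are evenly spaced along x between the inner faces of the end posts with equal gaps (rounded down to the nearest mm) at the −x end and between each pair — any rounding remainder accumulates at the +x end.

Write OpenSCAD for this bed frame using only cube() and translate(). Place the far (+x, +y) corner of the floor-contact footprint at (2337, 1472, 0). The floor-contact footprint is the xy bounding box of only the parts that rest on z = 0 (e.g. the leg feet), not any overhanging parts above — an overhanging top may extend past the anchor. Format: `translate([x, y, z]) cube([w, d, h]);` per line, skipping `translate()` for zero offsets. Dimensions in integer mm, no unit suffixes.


translate([359, 159, 0]) cube([70, 70, 441]);
translate([359, 1402, 0]) cube([70, 70, 441]);
translate([2267, 159, 0]) cube([70, 70, 441]);
translate([2267, 1402, 0]) cube([70, 70, 441]);
translate([429, 159, 231]) cube([1838, 23, 158]);
translate([429, 1449, 231]) cube([1838, 23, 158]);
translate([359, 229, 231]) cube([23, 1173, 158]);
translate([2314, 229, 231]) cube([23, 1173, 158]);
translate([450, 159, 389]) cube([100, 1313, 23]);
translate([571, 159, 389]) cube([100, 1313, 23]);
translate([692, 159, 389]) cube([100, 1313, 23]);
translate([813, 159, 389]) cube([100, 1313, 23]);
translate([934, 159, 389]) cube([100, 1313, 23]);
translate([1055, 159, 389]) cube([100, 1313, 23]);
translate([1176, 159, 389]) cube([100, 1313, 23]);
translate([1297, 159, 389]) cube([100, 1313, 23]);
translate([1418, 159, 389]) cube([100, 1313, 23]);
translate([1539, 159, 389]) cube([100, 1313, 23]);
translate([1660, 159, 389]) cube([100, 1313, 23]);
translate([1781, 159, 389]) cube([100, 1313, 23]);
translate([1902, 159, 389]) cube([100, 1313, 23]);
translate([2023, 159, 389]) cube([100, 1313, 23]);
translate([2144, 159, 389]) cube([100, 1313, 23]);


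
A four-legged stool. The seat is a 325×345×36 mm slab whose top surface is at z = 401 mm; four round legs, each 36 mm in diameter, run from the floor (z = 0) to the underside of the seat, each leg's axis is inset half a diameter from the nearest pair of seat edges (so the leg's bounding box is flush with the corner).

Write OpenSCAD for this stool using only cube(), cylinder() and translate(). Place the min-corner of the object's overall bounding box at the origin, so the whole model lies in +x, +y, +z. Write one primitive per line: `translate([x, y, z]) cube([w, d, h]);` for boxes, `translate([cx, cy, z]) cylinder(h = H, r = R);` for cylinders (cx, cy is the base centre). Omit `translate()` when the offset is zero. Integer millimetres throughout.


// leg_h = 401 - 36 = 365
translate([0, 0, 365]) cube([325, 345, 36]);
translate([18, 18, 0]) cylinder(h = 365, r = 18);
translate([307, 18, 0]) cylinder(h = 365, r = 18);
translate([18, 327, 0]) cylinder(h = 365, r = 18);
translate([307, 327, 0]) cylinder(h = 365, r = 18);
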